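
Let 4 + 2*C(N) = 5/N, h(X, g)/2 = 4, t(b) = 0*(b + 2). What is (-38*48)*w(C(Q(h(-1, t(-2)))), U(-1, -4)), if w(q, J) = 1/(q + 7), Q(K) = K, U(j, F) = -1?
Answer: -29184/85 ≈ -343.34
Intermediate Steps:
t(b) = 0 (t(b) = 0*(2 + b) = 0)
h(X, g) = 8 (h(X, g) = 2*4 = 8)
C(N) = -2 + 5/(2*N) (C(N) = -2 + (5/N)/2 = -2 + 5/(2*N))
w(q, J) = 1/(7 + q)
(-38*48)*w(C(Q(h(-1, t(-2)))), U(-1, -4)) = (-38*48)/(7 + (-2 + (5/2)/8)) = -1824/(7 + (-2 + (5/2)*(1/8))) = -1824/(7 + (-2 + 5/16)) = -1824/(7 - 27/16) = -1824/85/16 = -1824*16/85 = -29184/85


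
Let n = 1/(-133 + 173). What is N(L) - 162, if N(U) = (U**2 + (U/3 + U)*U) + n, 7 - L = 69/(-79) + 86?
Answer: 10544897203/748920 ≈ 14080.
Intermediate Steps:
n = 1/40 ≈ 0.025000
L = -6172/79 (L = 7 - (69/(-79) + 86) = 7 - (69*(-1/79) + 86) = 7 - (-69/79 + 86) = 7 - 1*6725/79 = 7 - 6725/79 = -6172/79 ≈ -78.127)
N(U) = 1/40 + 7*U**2/3 (N(U) = (U**2 + (U/3 + U)*U) + 1/40 = (U**2 + (4*U/3)*U) + 1/40 = (U**2 + 4*U**2/3) + 1/40 = 7*U**2/3 + 1/40 = 1/40 + 7*U**2/3)
N(L) - 162 = (1/40 + 7*(-6172/79)**2/3) - 162 = (1/40 + (7/3)*(38093584/6241)) - 162 = (1/40 + 266655088/18723) - 162 = 10666222243/748920 - 162 = 10544897203/748920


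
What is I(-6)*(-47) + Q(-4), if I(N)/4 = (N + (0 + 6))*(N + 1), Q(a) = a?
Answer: -4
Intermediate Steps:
I(N) = 4*(1 + N)*(6 + N) (I(N) = 4*((N + (0 + 6))*(N + 1)) = 4*((N + 6)*(1 + N)) = 4*((6 + N)*(1 + N)) = 4*((1 + N)*(6 + N)) = 4*(1 + N)*(6 + N))
I(-6)*(-47) + Q(-4) = (24 + 4*(-6)² + 28*(-6))*(-47) - 4 = (24 + 4*36 - 168)*(-47) - 4 = (24 + 144 - 168)*(-47) - 4 = 0*(-47) - 4 = 0 - 4 = -4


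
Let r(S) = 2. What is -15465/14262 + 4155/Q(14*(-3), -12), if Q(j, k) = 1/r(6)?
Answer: 39500585/4754 ≈ 8308.9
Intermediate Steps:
Q(j, k) = ½ (Q(j, k) = 1/2 = ½)
-15465/14262 + 4155/Q(14*(-3), -12) = -15465/14262 + 4155/(½) = -15465*1/14262 + 4155*2 = -5155/4754 + 8310 = 39500585/4754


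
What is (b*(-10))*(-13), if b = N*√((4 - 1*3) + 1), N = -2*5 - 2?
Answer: -1560*√2 ≈ -2206.2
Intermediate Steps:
N = -12 (N = -10 - 2 = -12)
b = -12*√2 (b = -12*√((4 - 1*3) + 1) = -12*√((4 - 3) + 1) = -12*√(1 + 1) = -12*√2 ≈ -16.971)
(b*(-10))*(-13) = (-12*√2*(-10))*(-13) = (120*√2)*(-13) = -1560*√2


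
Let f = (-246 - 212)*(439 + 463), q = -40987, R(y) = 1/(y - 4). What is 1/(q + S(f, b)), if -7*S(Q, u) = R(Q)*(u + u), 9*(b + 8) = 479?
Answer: -13013280/533375306953 ≈ -2.4398e-5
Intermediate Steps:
b = 407/9 (b = -8 + (⅑)*479 = -8 + 479/9 = 407/9 ≈ 45.222)
R(y) = 1/(-4 + y)
f = -413116 (f = -458*902 = -413116)
S(Q, u) = -2*u/(7*(-4 + Q)) (S(Q, u) = -(u + u)/(7*(-4 + Q)) = -2*u/(7*(-4 + Q)))
1/(q + S(f, b)) = 1/(-40987 - 2*407/9/(-28 + 7*(-413116))) = 1/(-40987 - 2*407/9/(-28 - 2891812)) = 1/(-40987 - 2*407/9/(-2891840)) = 1/(-40987 - 2*407/9*(-1/2891840)) = 1/(-40987 + 407/13013280) = 1/(-533375306953/13013280) = -13013280/533375306953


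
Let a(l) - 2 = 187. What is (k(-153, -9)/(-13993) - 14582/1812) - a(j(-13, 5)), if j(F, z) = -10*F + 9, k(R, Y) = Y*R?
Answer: -2499347887/12677658 ≈ -197.15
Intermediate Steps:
k(R, Y) = R*Y
j(F, z) = 9 - 10*F
a(l) = 189 (a(l) = 2 + 187 = 189)
(k(-153, -9)/(-13993) - 14582/1812) - a(j(-13, 5)) = (-153*(-9)/(-13993) - 14582/1812) - 1*189 = (1377*(-1/13993) - 14582*1/1812) - 189 = (-1377/13993 - 7291/906) - 189 = -103270525/12677658 - 189 = -2499347887/12677658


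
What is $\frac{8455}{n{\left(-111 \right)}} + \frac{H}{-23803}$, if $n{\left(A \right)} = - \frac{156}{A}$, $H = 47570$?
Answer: $\frac{572610605}{95212} \approx 6014.1$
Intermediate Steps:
$\frac{8455}{n{\left(-111 \right)}} + \frac{H}{-23803} = \frac{8455}{\left(-156\right) \frac{1}{-111}} + \frac{47570}{-23803} = \frac{8455}{\left(-156\right) \left(- \frac{1}{111}\right)} + 47570 \left(- \frac{1}{23803}\right) = \frac{8455}{\frac{52}{37}} - \frac{47570}{23803} = 8455 \cdot \frac{37}{52} - \frac{47570}{23803} = \frac{312835}{52} - \frac{47570}{23803} = \frac{572610605}{95212}$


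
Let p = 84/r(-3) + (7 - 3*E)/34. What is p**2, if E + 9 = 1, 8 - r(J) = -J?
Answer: 9066121/28900 ≈ 313.71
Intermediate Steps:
r(J) = 8 + J (r(J) = 8 - (-1)*J = 8 + J)
E = -8 (E = -9 + 1 = -8)
p = 3011/170 (p = 84/(8 - 3) + (7 - 3*(-8))/34 = 84/5 + (7 + 24)*(1/34) = 84*(1/5) + 31*(1/34) = 84/5 + 31/34 = 3011/170 ≈ 17.712)
p**2 = (3011/170)**2 = 9066121/28900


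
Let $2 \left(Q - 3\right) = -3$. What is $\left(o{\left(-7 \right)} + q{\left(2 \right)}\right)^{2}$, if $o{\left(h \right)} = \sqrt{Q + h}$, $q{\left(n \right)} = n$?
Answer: $\frac{\left(4 + i \sqrt{22}\right)^{2}}{4} \approx -1.5 + 9.3808 i$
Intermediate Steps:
$Q = \frac{3}{2}$ ($Q = 3 + \frac{1}{2} \left(-3\right) = 3 - \frac{3}{2} = \frac{3}{2} \approx 1.5$)
$o{\left(h \right)} = \sqrt{\frac{3}{2} + h}$
$\left(o{\left(-7 \right)} + q{\left(2 \right)}\right)^{2} = \left(\frac{\sqrt{6 + 4 \left(-7\right)}}{2} + 2\right)^{2} = \left(\frac{\sqrt{6 - 28}}{2} + 2\right)^{2} = \left(\frac{\sqrt{-22}}{2} + 2\right)^{2} = \left(\frac{i \sqrt{22}}{2} + 2\right)^{2} = \left(2 + \frac{i \sqrt{22}}{2}\right)^{2}$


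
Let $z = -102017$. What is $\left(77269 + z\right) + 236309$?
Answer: $211561$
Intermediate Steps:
$\left(77269 + z\right) + 236309 = \left(77269 - 102017\right) + 236309 = -24748 + 236309 = 211561$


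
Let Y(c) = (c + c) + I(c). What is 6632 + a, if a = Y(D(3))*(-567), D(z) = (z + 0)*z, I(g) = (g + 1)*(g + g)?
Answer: -105634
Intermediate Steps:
I(g) = 2*g*(1 + g) (I(g) = (1 + g)*(2*g) = 2*g*(1 + g))
D(z) = z**2 (D(z) = z*z = z**2)
Y(c) = 2*c + 2*c*(1 + c) (Y(c) = (c + c) + 2*c*(1 + c) = 2*c + 2*c*(1 + c))
a = -112266 (a = (2*3**2*(2 + 3**2))*(-567) = (2*9*(2 + 9))*(-567) = (2*9*11)*(-567) = 198*(-567) = -112266)
6632 + a = 6632 - 112266 = -105634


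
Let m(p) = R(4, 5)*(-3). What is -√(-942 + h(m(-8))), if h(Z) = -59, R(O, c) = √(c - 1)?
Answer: -I*√1001 ≈ -31.639*I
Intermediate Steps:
R(O, c) = √(-1 + c)
m(p) = -6 (m(p) = √(-1 + 5)*(-3) = √4*(-3) = 2*(-3) = -6)
-√(-942 + h(m(-8))) = -√(-942 - 59) = -√(-1001) = -I*√1001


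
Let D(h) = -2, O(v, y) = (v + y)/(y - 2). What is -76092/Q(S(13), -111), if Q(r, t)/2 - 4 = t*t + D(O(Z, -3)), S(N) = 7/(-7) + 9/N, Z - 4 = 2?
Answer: -38046/12323 ≈ -3.0874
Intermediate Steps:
Z = 6 (Z = 4 + 2 = 6)
O(v, y) = (v + y)/(-2 + y)
S(N) = -1 + 9/N (S(N) = 7*(-⅐) + 9/N = -1 + 9/N)
Q(r, t) = 4 + 2*t² (Q(r, t) = 8 + 2*(t*t - 2) = 8 + 2*(t² - 2) = 8 + 2*(-2 + t²) = 8 + (-4 + 2*t²) = 4 + 2*t²)
-76092/Q(S(13), -111) = -76092/(4 + 2*(-111)²) = -76092/(4 + 2*12321) = -76092/(4 + 24642) = -76092/24646 = -76092*1/24646 = -38046/12323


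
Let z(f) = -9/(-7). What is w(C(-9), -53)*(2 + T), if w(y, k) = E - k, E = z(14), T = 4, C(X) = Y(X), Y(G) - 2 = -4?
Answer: 2280/7 ≈ 325.71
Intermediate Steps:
Y(G) = -2 (Y(G) = 2 - 4 = -2)
C(X) = -2
z(f) = 9/7 (z(f) = -9*(-⅐) = 9/7)
E = 9/7 ≈ 1.2857
w(y, k) = 9/7 - k
w(C(-9), -53)*(2 + T) = (9/7 - 1*(-53))*(2 + 4) = (9/7 + 53)*6 = (380/7)*6 = 2280/7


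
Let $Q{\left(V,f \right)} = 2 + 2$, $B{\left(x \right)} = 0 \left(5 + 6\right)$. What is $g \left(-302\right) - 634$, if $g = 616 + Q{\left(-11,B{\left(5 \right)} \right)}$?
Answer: $-187874$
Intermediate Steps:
$B{\left(x \right)} = 0$ ($B{\left(x \right)} = 0 \cdot 11 = 0$)
$Q{\left(V,f \right)} = 4$
$g = 620$ ($g = 616 + 4 = 620$)
$g \left(-302\right) - 634 = 620 \left(-302\right) - 634 = -187240 - 634 = -187874$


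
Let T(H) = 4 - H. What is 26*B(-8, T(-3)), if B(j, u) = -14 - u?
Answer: -546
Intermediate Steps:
26*B(-8, T(-3)) = 26*(-14 - (4 - 1*(-3))) = 26*(-14 - (4 + 3)) = 26*(-14 - 1*7) = 26*(-14 - 7) = 26*(-21) = -546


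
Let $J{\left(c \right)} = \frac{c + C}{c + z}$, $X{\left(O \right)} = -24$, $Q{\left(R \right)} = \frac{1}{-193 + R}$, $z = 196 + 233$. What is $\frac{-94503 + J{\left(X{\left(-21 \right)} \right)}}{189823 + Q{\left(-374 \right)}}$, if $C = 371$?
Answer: $- \frac{33489197}{67268525} \approx -0.49784$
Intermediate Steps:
$z = 429$
$J{\left(c \right)} = \frac{371 + c}{429 + c}$ ($J{\left(c \right)} = \frac{c + 371}{c + 429} = \frac{371 + c}{429 + c}$)
$\frac{-94503 + J{\left(X{\left(-21 \right)} \right)}}{189823 + Q{\left(-374 \right)}} = \frac{-94503 + \frac{371 - 24}{429 - 24}}{189823 + \frac{1}{-193 - 374}} = \frac{-94503 + \frac{1}{405} \cdot 347}{189823 + \frac{1}{-567}} = \frac{-94503 + \frac{1}{405} \cdot 347}{189823 - \frac{1}{567}} = \frac{-94503 + \frac{347}{405}}{\frac{107629640}{567}} = \left(- \frac{38273368}{405}\right) \frac{567}{107629640} = - \frac{33489197}{67268525}$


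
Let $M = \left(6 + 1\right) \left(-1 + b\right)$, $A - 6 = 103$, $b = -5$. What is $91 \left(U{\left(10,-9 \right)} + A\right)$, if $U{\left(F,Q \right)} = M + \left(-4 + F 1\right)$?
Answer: $6643$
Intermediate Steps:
$A = 109$ ($A = 6 + 103 = 109$)
$M = -42$ ($M = \left(6 + 1\right) \left(-1 - 5\right) = 7 \left(-6\right) = -42$)
$U{\left(F,Q \right)} = -46 + F$ ($U{\left(F,Q \right)} = -42 + \left(-4 + F 1\right) = -42 + \left(-4 + F\right) = -46 + F$)
$91 \left(U{\left(10,-9 \right)} + A\right) = 91 \left(\left(-46 + 10\right) + 109\right) = 91 \left(-36 + 109\right) = 91 \cdot 73 = 6643$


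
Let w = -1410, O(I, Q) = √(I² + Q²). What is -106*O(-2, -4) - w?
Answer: 1410 - 212*√5 ≈ 935.95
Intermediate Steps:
-106*O(-2, -4) - w = -106*√((-2)² + (-4)²) - 1*(-1410) = -106*√(4 + 16) + 1410 = -212*√5 + 1410 = 1410 - 212*√5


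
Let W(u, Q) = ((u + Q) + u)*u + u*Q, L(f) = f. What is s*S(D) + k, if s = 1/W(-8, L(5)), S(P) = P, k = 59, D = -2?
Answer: 1415/24 ≈ 58.958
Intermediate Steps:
W(u, Q) = Q*u + u*(Q + 2*u) (W(u, Q) = ((Q + u) + u)*u + Q*u = (Q + 2*u)*u + Q*u = u*(Q + 2*u) + Q*u = Q*u + u*(Q + 2*u))
s = 1/48 (s = 1/(2*(-8)*(5 - 8)) = 1/(2*(-8)*(-3)) = 1/48 ≈ 0.020833)
s*S(D) + k = (1/48)*(-2) + 59 = -1/24 + 59 = 1415/24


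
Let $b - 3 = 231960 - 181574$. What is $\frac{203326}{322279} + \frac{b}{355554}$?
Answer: $\frac{88532689135}{114587587566} \approx 0.77262$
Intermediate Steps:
$b = 50389$ ($b = 3 + \left(231960 - 181574\right) = 3 + 50386 = 50389$)
$\frac{203326}{322279} + \frac{b}{355554} = \frac{203326}{322279} + \frac{50389}{355554} = \frac{88532689135}{114587587566}$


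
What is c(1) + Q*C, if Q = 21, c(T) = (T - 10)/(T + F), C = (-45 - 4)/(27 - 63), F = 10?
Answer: 3665/132 ≈ 27.765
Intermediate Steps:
C = 49/36 (C = -49/(-36) = -49*(-1/36) = 49/36 ≈ 1.3611)
c(T) = (-10 + T)/(10 + T) (c(T) = (T - 10)/(T + 10) = (-10 + T)/(10 + T))
c(1) + Q*C = (-10 + 1)/(10 + 1) + 21*(49/36) = -9/11 + 343/12 = 3665/132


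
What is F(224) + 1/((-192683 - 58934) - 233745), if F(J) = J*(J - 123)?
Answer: 10980829887/485362 ≈ 22624.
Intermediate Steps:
F(J) = J*(-123 + J)
F(224) + 1/((-192683 - 58934) - 233745) = 224*(-123 + 224) + 1/((-192683 - 58934) - 233745) = 224*101 + 1/(-251617 - 233745) = 22624 + 1/(-485362) = 22624 - 1/485362 = 10980829887/485362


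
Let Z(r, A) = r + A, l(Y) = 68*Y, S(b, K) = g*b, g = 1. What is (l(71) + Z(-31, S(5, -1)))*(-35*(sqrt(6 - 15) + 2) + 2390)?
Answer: 11140640 - 504210*I ≈ 1.1141e+7 - 5.0421e+5*I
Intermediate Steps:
S(b, K) = b (S(b, K) = 1*b = b)
Z(r, A) = A + r
(l(71) + Z(-31, S(5, -1)))*(-35*(sqrt(6 - 15) + 2) + 2390) = (68*71 + (5 - 31))*(-35*(sqrt(6 - 15) + 2) + 2390) = (4828 - 26)*(-35*(sqrt(-9) + 2) + 2390) = 4802*(-35*(3*I + 2) + 2390) = 4802*(-35*(2 + 3*I) + 2390) = 4802*((-70 - 105*I) + 2390) = 4802*(2320 - 105*I) = 11140640 - 504210*I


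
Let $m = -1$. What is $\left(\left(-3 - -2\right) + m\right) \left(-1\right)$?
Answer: $2$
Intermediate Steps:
$\left(\left(-3 - -2\right) + m\right) \left(-1\right) = \left(\left(-3 - -2\right) - 1\right) \left(-1\right) = \left(\left(-3 + 2\right) - 1\right) \left(-1\right) = \left(-1 - 1\right) \left(-1\right) = \left(-2\right) \left(-1\right) = 2$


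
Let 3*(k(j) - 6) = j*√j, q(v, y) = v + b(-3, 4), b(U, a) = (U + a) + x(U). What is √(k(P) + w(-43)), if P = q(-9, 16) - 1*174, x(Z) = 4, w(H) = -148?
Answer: √(-1278 - 534*I*√178)/3 ≈ 18.197 - 21.751*I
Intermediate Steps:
b(U, a) = 4 + U + a (b(U, a) = (U + a) + 4 = 4 + U + a)
q(v, y) = 5 + v (q(v, y) = v + (4 - 3 + 4) = v + 5 = 5 + v)
P = -178 (P = (5 - 9) - 1*174 = -4 - 174 = -178)
k(j) = 6 + j^(3/2)/3 (k(j) = 6 + (j*√j)/3 = 6 + j^(3/2)/3)
√(k(P) + w(-43)) = √((6 + (-178)^(3/2)/3) - 148) = √((6 + (-178*I*√178)/3) - 148) = √((6 - 178*I*√178/3) - 148) = √(-142 - 178*I*√178/3)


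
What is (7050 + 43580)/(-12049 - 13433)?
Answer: -25315/12741 ≈ -1.9869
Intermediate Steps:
(7050 + 43580)/(-12049 - 13433) = 50630/(-25482) = 50630*(-1/25482) = -25315/12741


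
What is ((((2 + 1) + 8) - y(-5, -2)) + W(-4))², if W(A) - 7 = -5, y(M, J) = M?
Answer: 324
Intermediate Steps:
W(A) = 2 (W(A) = 7 - 5 = 2)
((((2 + 1) + 8) - y(-5, -2)) + W(-4))² = ((((2 + 1) + 8) - 1*(-5)) + 2)² = (((3 + 8) + 5) + 2)² = ((11 + 5) + 2)² = (16 + 2)² = 18² = 324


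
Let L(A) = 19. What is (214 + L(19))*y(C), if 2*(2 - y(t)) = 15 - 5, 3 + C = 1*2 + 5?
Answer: -699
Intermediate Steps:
C = 4 (C = -3 + (1*2 + 5) = -3 + (2 + 5) = -3 + 7 = 4)
y(t) = -3 (y(t) = 2 - (15 - 5)/2 = 2 - ½*10 = 2 - 5 = -3)
(214 + L(19))*y(C) = (214 + 19)*(-3) = 233*(-3) = -699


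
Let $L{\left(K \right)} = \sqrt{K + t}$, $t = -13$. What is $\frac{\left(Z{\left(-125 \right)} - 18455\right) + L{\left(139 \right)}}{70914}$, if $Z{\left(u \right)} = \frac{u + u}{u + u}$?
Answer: $- \frac{9227}{35457} + \frac{\sqrt{14}}{23638} \approx -0.26007$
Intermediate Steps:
$L{\left(K \right)} = \sqrt{-13 + K}$ ($L{\left(K \right)} = \sqrt{K - 13} = \sqrt{-13 + K}$)
$Z{\left(u \right)} = 1$ ($Z{\left(u \right)} = \frac{2 u}{2 u} = 2 u \frac{1}{2 u} = 1$)
$\frac{\left(Z{\left(-125 \right)} - 18455\right) + L{\left(139 \right)}}{70914} = \frac{\left(1 - 18455\right) + \sqrt{-13 + 139}}{70914} = \left(-18454 + \sqrt{126}\right) \frac{1}{70914} = \left(-18454 + 3 \sqrt{14}\right) \frac{1}{70914} = - \frac{9227}{35457} + \frac{\sqrt{14}}{23638}$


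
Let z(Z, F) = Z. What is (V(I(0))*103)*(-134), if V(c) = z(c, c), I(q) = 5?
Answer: -69010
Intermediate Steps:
V(c) = c
(V(I(0))*103)*(-134) = (5*103)*(-134) = 515*(-134) = -69010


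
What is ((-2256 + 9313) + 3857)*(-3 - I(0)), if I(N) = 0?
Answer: -32742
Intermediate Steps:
((-2256 + 9313) + 3857)*(-3 - I(0)) = ((-2256 + 9313) + 3857)*(-3 - 1*0) = (7057 + 3857)*(-3 + 0) = 10914*(-3) = -32742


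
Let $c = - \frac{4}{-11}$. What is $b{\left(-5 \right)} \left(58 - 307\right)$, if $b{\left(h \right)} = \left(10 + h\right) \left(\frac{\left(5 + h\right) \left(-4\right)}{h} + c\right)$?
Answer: $- \frac{4980}{11} \approx -452.73$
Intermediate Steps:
$c = \frac{4}{11}$ ($c = \left(-4\right) \left(- \frac{1}{11}\right) = \frac{4}{11} \approx 0.36364$)
$b{\left(h \right)} = \left(10 + h\right) \left(\frac{4}{11} + \frac{-20 - 4 h}{h}\right)$ ($b{\left(h \right)} = \left(10 + h\right) \left(\frac{\left(5 + h\right) \left(-4\right)}{h} + \frac{4}{11}\right) = \left(10 + h\right) \left(\frac{-20 - 4 h}{h} + \frac{4}{11}\right) = \left(10 + h\right) \left(\frac{4}{11} + \frac{-20 - 4 h}{h}\right)$)
$b{\left(-5 \right)} \left(58 - 307\right) = \left(- \frac{620}{11} - \frac{200}{-5} - - \frac{200}{11}\right) \left(58 - 307\right) = \left(- \frac{620}{11} - -40 + \frac{200}{11}\right) \left(-249\right) = \left(- \frac{620}{11} + 40 + \frac{200}{11}\right) \left(-249\right) = \frac{20}{11} \left(-249\right) = - \frac{4980}{11}$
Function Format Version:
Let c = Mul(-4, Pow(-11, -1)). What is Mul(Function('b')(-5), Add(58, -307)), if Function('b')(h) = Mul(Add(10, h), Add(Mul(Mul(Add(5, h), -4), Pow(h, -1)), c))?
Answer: Rational(-4980, 11) ≈ -452.73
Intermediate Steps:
c = Rational(4, 11) (c = Mul(-4, Rational(-1, 11)) = Rational(4, 11) ≈ 0.36364)
Function('b')(h) = Mul(Add(10, h), Add(Rational(4, 11), Mul(Pow(h, -1), Add(-20, Mul(-4, h))))) (Function('b')(h) = Mul(Add(10, h), Add(Mul(Mul(Add(5, h), -4), Pow(h, -1)), Rational(4, 11))) = Mul(Add(10, h), Add(Mul(Add(-20, Mul(-4, h)), Pow(h, -1)), Rational(4, 11))) = Mul(Add(10, h), Add(Mul(Pow(h, -1), Add(-20, Mul(-4, h))), Rational(4, 11))) = Mul(Add(10, h), Add(Rational(4, 11), Mul(Pow(h, -1), Add(-20, Mul(-4, h))))))
Mul(Function('b')(-5), Add(58, -307)) = Mul(Add(Rational(-620, 11), Mul(-200, Pow(-5, -1)), Mul(Rational(-40, 11), -5)), Add(58, -307)) = Mul(Add(Rational(-620, 11), Mul(-200, Rational(-1, 5)), Rational(200, 11)), -249) = Mul(Add(Rational(-620, 11), 40, Rational(200, 11)), -249) = Mul(Rational(20, 11), -249) = Rational(-4980, 11)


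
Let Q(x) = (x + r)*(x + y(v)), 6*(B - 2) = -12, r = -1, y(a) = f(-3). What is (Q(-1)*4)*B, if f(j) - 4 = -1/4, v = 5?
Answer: 0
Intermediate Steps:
f(j) = 15/4 (f(j) = 4 - 1/4 = 15/4)
y(a) = 15/4
B = 0 (B = 2 + (1/6)*(-12) = 2 - 2 = 0)
Q(x) = (-1 + x)*(15/4 + x) (Q(x) = (x - 1)*(x + 15/4) = (-1 + x)*(15/4 + x))
(Q(-1)*4)*B = ((-15/4 + (-1)**2 + (11/4)*(-1))*4)*0 = ((-15/4 + 1 - 11/4)*4)*0 = -11/2*4*0 = -22*0 = 0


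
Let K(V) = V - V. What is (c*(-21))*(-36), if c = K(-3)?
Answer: 0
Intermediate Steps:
K(V) = 0
c = 0
(c*(-21))*(-36) = (0*(-21))*(-36) = 0*(-36) = 0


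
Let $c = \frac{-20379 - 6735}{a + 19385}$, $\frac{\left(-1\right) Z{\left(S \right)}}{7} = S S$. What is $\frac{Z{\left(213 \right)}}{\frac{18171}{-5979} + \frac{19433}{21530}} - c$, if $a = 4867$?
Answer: $\frac{55081803437667019}{370559408122} \approx 1.4865 \cdot 10^{5}$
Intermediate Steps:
$Z{\left(S \right)} = - 7 S^{2}$ ($Z{\left(S \right)} = - 7 S S = - 7 S^{2}$)
$c = - \frac{4519}{4042}$ ($c = \frac{-20379 - 6735}{4867 + 19385} = - \frac{27114}{24252} = \left(-27114\right) \frac{1}{24252} = - \frac{4519}{4042} \approx -1.118$)
$\frac{Z{\left(213 \right)}}{\frac{18171}{-5979} + \frac{19433}{21530}} - c = \frac{\left(-7\right) 213^{2}}{\frac{18171}{-5979} + \frac{19433}{21530}} - - \frac{4519}{4042} = \frac{\left(-7\right) 45369}{18171 \left(- \frac{1}{5979}\right) + 19433 \cdot \frac{1}{21530}} + \frac{4519}{4042} = - \frac{317583}{- \frac{6057}{1993} + \frac{19433}{21530}} + \frac{4519}{4042} = - \frac{317583}{- \frac{91677241}{42909290}} + \frac{4519}{4042} = \left(-317583\right) \left(- \frac{42909290}{91677241}\right) + \frac{4519}{4042} = \frac{13627261046070}{91677241} + \frac{4519}{4042} = \frac{55081803437667019}{370559408122}$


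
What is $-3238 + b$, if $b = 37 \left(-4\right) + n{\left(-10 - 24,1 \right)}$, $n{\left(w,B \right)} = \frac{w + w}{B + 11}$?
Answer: $- \frac{10175}{3} \approx -3391.7$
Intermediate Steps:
$n{\left(w,B \right)} = \frac{2 w}{11 + B}$
$b = - \frac{461}{3}$ ($b = 37 \left(-4\right) + \frac{2 \left(-10 - 24\right)}{11 + 1} = -148 + \frac{2 \left(-10 - 24\right)}{12} = -148 + 2 \left(-34\right) \frac{1}{12} = -148 - \frac{17}{3} = - \frac{461}{3} \approx -153.67$)
$-3238 + b = -3238 - \frac{461}{3} = - \frac{10175}{3}$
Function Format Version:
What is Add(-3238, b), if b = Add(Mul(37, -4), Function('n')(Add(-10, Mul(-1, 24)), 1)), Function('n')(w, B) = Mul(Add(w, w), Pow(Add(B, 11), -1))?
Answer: Rational(-10175, 3) ≈ -3391.7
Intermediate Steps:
Function('n')(w, B) = Mul(2, w, Pow(Add(11, B), -1)) (Function('n')(w, B) = Mul(Mul(2, w), Pow(Add(11, B), -1)) = Mul(2, w, Pow(Add(11, B), -1)))
b = Rational(-461, 3) (b = Add(Mul(37, -4), Mul(2, Add(-10, Mul(-1, 24)), Pow(Add(11, 1), -1))) = Add(-148, Mul(2, Add(-10, -24), Pow(12, -1))) = Add(-148, Mul(2, -34, Rational(1, 12))) = Add(-148, Rational(-17, 3)) = Rational(-461, 3) ≈ -153.67)
Add(-3238, b) = Add(-3238, Rational(-461, 3)) = Rational(-10175, 3)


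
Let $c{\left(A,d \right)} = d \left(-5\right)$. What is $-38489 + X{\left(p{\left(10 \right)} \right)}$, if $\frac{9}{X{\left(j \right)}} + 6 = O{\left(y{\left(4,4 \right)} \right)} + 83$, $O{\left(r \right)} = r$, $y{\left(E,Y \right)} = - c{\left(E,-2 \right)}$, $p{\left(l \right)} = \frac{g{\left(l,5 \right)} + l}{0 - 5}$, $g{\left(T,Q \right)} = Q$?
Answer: $- \frac{2578754}{67} \approx -38489.0$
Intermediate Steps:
$c{\left(A,d \right)} = - 5 d$
$p{\left(l \right)} = -1 - \frac{l}{5}$ ($p{\left(l \right)} = \frac{5 + l}{0 - 5} = \frac{5 + l}{-5} = \left(5 + l\right) \left(- \frac{1}{5}\right) = -1 - \frac{l}{5}$)
$y{\left(E,Y \right)} = -10$ ($y{\left(E,Y \right)} = - \left(-5\right) \left(-2\right) = \left(-1\right) 10 = -10$)
$X{\left(j \right)} = \frac{9}{67}$ ($X{\left(j \right)} = \frac{9}{-6 + \left(-10 + 83\right)} = \frac{9}{-6 + 73} = \frac{9}{67}$)
$-38489 + X{\left(p{\left(10 \right)} \right)} = -38489 + \frac{9}{67} = - \frac{2578754}{67}$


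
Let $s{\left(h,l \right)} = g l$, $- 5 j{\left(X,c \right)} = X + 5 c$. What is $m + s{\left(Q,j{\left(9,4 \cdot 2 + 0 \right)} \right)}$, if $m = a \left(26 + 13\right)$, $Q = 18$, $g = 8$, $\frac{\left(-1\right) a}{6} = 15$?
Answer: $- \frac{17942}{5} \approx -3588.4$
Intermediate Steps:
$a = -90$ ($a = \left(-6\right) 15 = -90$)
$j{\left(X,c \right)} = - c - \frac{X}{5}$ ($j{\left(X,c \right)} = - \frac{X + 5 c}{5} = - c - \frac{X}{5}$)
$s{\left(h,l \right)} = 8 l$
$m = -3510$ ($m = - 90 \left(26 + 13\right) = \left(-90\right) 39 = -3510$)
$m + s{\left(Q,j{\left(9,4 \cdot 2 + 0 \right)} \right)} = -3510 + 8 \left(- (4 \cdot 2 + 0) - \frac{9}{5}\right) = -3510 + 8 \left(- (8 + 0) - \frac{9}{5}\right) = -3510 + 8 \left(\left(-1\right) 8 - \frac{9}{5}\right) = -3510 + 8 \left(-8 - \frac{9}{5}\right) = -3510 + 8 \left(- \frac{49}{5}\right) = -3510 - \frac{392}{5} = - \frac{17942}{5}$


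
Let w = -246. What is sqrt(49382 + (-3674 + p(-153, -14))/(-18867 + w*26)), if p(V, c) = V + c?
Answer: sqrt(3501848448749)/8421 ≈ 222.22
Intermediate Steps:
sqrt(49382 + (-3674 + p(-153, -14))/(-18867 + w*26)) = sqrt(49382 + (-3674 + (-153 - 14))/(-18867 - 246*26)) = sqrt(49382 + (-3674 - 167)/(-18867 - 6396)) = sqrt(49382 - 3841/(-25263)) = sqrt(49382 - 3841*(-1/25263)) = sqrt(49382 + 3841/25263) = sqrt(1247541307/25263) = sqrt(3501848448749)/8421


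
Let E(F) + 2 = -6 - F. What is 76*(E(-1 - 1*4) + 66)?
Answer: 4788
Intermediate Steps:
E(F) = -8 - F (E(F) = -2 + (-6 - F) = -8 - F)
76*(E(-1 - 1*4) + 66) = 76*((-8 - (-1 - 1*4)) + 66) = 76*((-8 - (-1 - 4)) + 66) = 76*((-8 - 1*(-5)) + 66) = 76*((-8 + 5) + 66) = 76*(-3 + 66) = 76*63 = 4788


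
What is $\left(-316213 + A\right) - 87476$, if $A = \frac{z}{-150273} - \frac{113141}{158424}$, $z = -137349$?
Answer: $- \frac{152548549399915}{377886504} \approx -4.0369 \cdot 10^{5}$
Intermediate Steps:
$A = \frac{75513341}{377886504}$ ($A = - \frac{137349}{-150273} - \frac{113141}{158424} = \left(-137349\right) \left(- \frac{1}{150273}\right) - \frac{16163}{22632} = \frac{15261}{16697} - \frac{16163}{22632} = \frac{75513341}{377886504} \approx 0.19983$)
$\left(-316213 + A\right) - 87476 = \left(-316213 + \frac{75513341}{377886504}\right) - 87476 = - \frac{119492549576011}{377886504} - 87476 = - \frac{152548549399915}{377886504}$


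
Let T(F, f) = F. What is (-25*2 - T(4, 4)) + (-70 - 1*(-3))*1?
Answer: -121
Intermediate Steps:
(-25*2 - T(4, 4)) + (-70 - 1*(-3))*1 = (-25*2 - 1*4) + (-70 - 1*(-3))*1 = (-50 - 4) + (-70 + 3)*1 = -54 - 67*1 = -54 - 67 = -121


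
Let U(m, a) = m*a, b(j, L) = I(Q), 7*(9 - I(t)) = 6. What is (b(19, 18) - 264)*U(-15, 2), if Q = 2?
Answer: 53730/7 ≈ 7675.7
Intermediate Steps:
I(t) = 57/7 (I(t) = 9 - ⅐*6 = 9 - 6/7 = 57/7)
b(j, L) = 57/7
U(m, a) = a*m
(b(19, 18) - 264)*U(-15, 2) = (57/7 - 264)*(2*(-15)) = -1791/7*(-30) = 53730/7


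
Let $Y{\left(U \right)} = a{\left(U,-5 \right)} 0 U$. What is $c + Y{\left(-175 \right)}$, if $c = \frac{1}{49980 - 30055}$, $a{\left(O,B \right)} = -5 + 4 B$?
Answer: $\frac{1}{19925} \approx 5.0188 \cdot 10^{-5}$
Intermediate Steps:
$Y{\left(U \right)} = 0$ ($Y{\left(U \right)} = \left(-5 + 4 \left(-5\right)\right) 0 U = \left(-5 - 20\right) 0 U = \left(-25\right) 0 U = 0 U = 0$)
$c = \frac{1}{19925} \approx 5.0188 \cdot 10^{-5}$
$c + Y{\left(-175 \right)} = \frac{1}{19925} + 0 = \frac{1}{19925}$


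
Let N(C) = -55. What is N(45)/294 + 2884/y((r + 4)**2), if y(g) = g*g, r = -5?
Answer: 847841/294 ≈ 2883.8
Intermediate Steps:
y(g) = g**2
N(45)/294 + 2884/y((r + 4)**2) = -55/294 + 2884/(((-5 + 4)**2)**2) = -55*1/294 + 2884/(((-1)**2)**2) = -55/294 + 2884/(1**2) = -55/294 + 2884/1 = -55/294 + 2884*1 = -55/294 + 2884 = 847841/294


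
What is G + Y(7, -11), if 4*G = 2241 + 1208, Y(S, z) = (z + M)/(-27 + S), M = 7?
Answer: 17249/20 ≈ 862.45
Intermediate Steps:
Y(S, z) = (7 + z)/(-27 + S) (Y(S, z) = (z + 7)/(-27 + S) = (7 + z)/(-27 + S))
G = 3449/4 (G = (2241 + 1208)/4 = (1/4)*3449 = 3449/4 ≈ 862.25)
G + Y(7, -11) = 3449/4 + (7 - 11)/(-27 + 7) = 3449/4 - 4/(-20) = 3449/4 - 1/20*(-4) = 3449/4 + 1/5 = 17249/20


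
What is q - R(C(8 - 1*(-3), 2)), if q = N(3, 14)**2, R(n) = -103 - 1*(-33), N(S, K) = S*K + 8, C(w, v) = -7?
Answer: 2570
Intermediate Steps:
N(S, K) = 8 + K*S (N(S, K) = K*S + 8 = 8 + K*S)
R(n) = -70 (R(n) = -103 + 33 = -70)
q = 2500 (q = (8 + 14*3)**2 = (8 + 42)**2 = 50**2 = 2500)
q - R(C(8 - 1*(-3), 2)) = 2500 - 1*(-70) = 2500 + 70 = 2570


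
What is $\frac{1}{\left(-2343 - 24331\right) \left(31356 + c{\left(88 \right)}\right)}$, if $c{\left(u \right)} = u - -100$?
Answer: $- \frac{1}{841404656} \approx -1.1885 \cdot 10^{-9}$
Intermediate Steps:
$c{\left(u \right)} = 100 + u$ ($c{\left(u \right)} = u + 100 = 100 + u$)
$\frac{1}{\left(-2343 - 24331\right) \left(31356 + c{\left(88 \right)}\right)} = \frac{1}{\left(-2343 - 24331\right) \left(31356 + \left(100 + 88\right)\right)} = \frac{1}{\left(-2343 - 24331\right) \left(31356 + 188\right)} = \frac{1}{\left(-2343 - 24331\right) 31544} = \frac{1}{\left(-26674\right) 31544} = \frac{1}{-841404656} = - \frac{1}{841404656}$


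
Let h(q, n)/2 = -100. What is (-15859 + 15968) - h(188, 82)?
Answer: 309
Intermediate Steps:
h(q, n) = -200 (h(q, n) = 2*(-100) = -200)
(-15859 + 15968) - h(188, 82) = (-15859 + 15968) - 1*(-200) = 109 + 200 = 309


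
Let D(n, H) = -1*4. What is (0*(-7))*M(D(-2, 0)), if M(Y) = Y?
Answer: 0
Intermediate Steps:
D(n, H) = -4
(0*(-7))*M(D(-2, 0)) = (0*(-7))*(-4) = 0*(-4) = 0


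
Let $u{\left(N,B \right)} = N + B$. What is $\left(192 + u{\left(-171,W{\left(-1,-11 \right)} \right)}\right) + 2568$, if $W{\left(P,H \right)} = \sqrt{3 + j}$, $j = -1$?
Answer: $2589 + \sqrt{2} \approx 2590.4$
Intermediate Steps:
$W{\left(P,H \right)} = \sqrt{2}$ ($W{\left(P,H \right)} = \sqrt{3 - 1} = \sqrt{2}$)
$u{\left(N,B \right)} = B + N$
$\left(192 + u{\left(-171,W{\left(-1,-11 \right)} \right)}\right) + 2568 = \left(192 - \left(171 - \sqrt{2}\right)\right) + 2568 = \left(21 + \sqrt{2}\right) + 2568 = 2589 + \sqrt{2}$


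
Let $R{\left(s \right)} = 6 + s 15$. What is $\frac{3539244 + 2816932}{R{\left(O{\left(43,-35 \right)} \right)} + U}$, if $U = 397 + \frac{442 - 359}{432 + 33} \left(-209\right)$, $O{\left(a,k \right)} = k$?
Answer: $- \frac{2955621840}{74077} \approx -39899.0$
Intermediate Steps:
$R{\left(s \right)} = 6 + 15 s$
$U = \frac{167258}{465}$ ($U = 397 + \frac{83}{465} \left(-209\right) = 397 - \frac{17347}{465} = \frac{167258}{465} \approx 359.69$)
$\frac{3539244 + 2816932}{R{\left(O{\left(43,-35 \right)} \right)} + U} = \frac{3539244 + 2816932}{\left(6 + 15 \left(-35\right)\right) + \frac{167258}{465}} = \frac{6356176}{\left(6 - 525\right) + \frac{167258}{465}} = \frac{6356176}{-519 + \frac{167258}{465}} = \frac{6356176}{- \frac{74077}{465}} = 6356176 \left(- \frac{465}{74077}\right) = - \frac{2955621840}{74077}$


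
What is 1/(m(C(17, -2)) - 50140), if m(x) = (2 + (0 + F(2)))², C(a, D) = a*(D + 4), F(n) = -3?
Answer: -1/50139 ≈ -1.9945e-5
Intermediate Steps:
C(a, D) = a*(4 + D)
m(x) = 1 (m(x) = (2 + (0 - 3))² = (2 - 3)² = (-1)² = 1)
1/(m(C(17, -2)) - 50140) = 1/(1 - 50140) = 1/(-50139) = -1/50139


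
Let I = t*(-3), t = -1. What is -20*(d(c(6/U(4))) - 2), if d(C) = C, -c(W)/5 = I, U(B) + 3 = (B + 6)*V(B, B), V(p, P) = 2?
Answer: 340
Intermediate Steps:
I = 3 (I = -1*(-3) = 3)
U(B) = 9 + 2*B (U(B) = -3 + (B + 6)*2 = -3 + (6 + B)*2 = -3 + (12 + 2*B) = 9 + 2*B)
c(W) = -15 (c(W) = -5*3 = -15)
-20*(d(c(6/U(4))) - 2) = -20*(-15 - 2) = -20*(-17) = 340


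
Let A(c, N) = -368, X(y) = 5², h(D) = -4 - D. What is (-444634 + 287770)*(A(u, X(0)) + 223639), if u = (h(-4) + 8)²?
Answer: -35023182144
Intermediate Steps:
X(y) = 25
u = 64 (u = ((-4 - 1*(-4)) + 8)² = ((-4 + 4) + 8)² = (0 + 8)² = 8² = 64)
(-444634 + 287770)*(A(u, X(0)) + 223639) = (-444634 + 287770)*(-368 + 223639) = -156864*223271 = -35023182144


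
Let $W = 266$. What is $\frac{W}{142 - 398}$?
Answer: $- \frac{133}{128} \approx -1.0391$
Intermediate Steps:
$\frac{W}{142 - 398} = \frac{266}{142 - 398} = \frac{266}{-256} = 266 \left(- \frac{1}{256}\right) = - \frac{133}{128}$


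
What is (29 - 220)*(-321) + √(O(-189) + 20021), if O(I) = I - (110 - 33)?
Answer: 61311 + 3*√2195 ≈ 61452.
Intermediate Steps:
O(I) = -77 + I (O(I) = I - 1*77 = I - 77 = -77 + I)
(29 - 220)*(-321) + √(O(-189) + 20021) = (29 - 220)*(-321) + √((-77 - 189) + 20021) = -191*(-321) + √(-266 + 20021) = 61311 + √19755 = 61311 + 3*√2195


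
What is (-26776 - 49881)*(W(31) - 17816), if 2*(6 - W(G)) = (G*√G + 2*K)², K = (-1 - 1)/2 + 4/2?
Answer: 5014517655/2 + 4752734*√31 ≈ 2.5337e+9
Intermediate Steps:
K = 1 (K = -2*½ + 4*(½) = -1 + 2 = 1)
W(G) = 6 - (2 + G^(3/2))²/2 (W(G) = 6 - (G*√G + 2*1)²/2 = 6 - (G^(3/2) + 2)²/2 = 6 - (2 + G^(3/2))²/2)
(-26776 - 49881)*(W(31) - 17816) = (-26776 - 49881)*((6 - (2 + 31^(3/2))²/2) - 17816) = -76657*((6 - (2 + 31*√31)²/2) - 17816) = -76657*(-17810 - (2 + 31*√31)²/2) = 1365261170 + 76657*(2 + 31*√31)²/2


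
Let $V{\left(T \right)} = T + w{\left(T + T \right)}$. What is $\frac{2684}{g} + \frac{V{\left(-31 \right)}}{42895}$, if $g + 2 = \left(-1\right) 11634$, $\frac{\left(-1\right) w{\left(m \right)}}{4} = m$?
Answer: $- \frac{28151292}{124781555} \approx -0.2256$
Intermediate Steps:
$w{\left(m \right)} = - 4 m$
$g = -11636$ ($g = -2 - 11634 = -11636$)
$V{\left(T \right)} = - 7 T$ ($V{\left(T \right)} = T - 4 \left(T + T\right) = T - 4 \cdot 2 T = T - 8 T = - 7 T$)
$\frac{2684}{g} + \frac{V{\left(-31 \right)}}{42895} = \frac{2684}{-11636} + \frac{\left(-7\right) \left(-31\right)}{42895} = 2684 \left(- \frac{1}{11636}\right) + 217 \cdot \frac{1}{42895} = - \frac{671}{2909} + \frac{217}{42895} = - \frac{28151292}{124781555}$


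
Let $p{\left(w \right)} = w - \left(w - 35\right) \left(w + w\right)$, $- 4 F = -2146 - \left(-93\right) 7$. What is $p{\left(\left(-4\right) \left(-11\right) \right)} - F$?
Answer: $- \frac{4487}{4} \approx -1121.8$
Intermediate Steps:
$F = \frac{1495}{4}$ ($F = - \frac{-2146 - \left(-93\right) 7}{4} = - \frac{-2146 - -651}{4} = - \frac{-2146 + 651}{4} = \left(- \frac{1}{4}\right) \left(-1495\right) = \frac{1495}{4} \approx 373.75$)
$p{\left(w \right)} = w - 2 w \left(-35 + w\right)$ ($p{\left(w \right)} = w - \left(-35 + w\right) 2 w = w - 2 w \left(-35 + w\right)$)
$p{\left(\left(-4\right) \left(-11\right) \right)} - F = \left(-4\right) \left(-11\right) \left(71 - 2 \left(\left(-4\right) \left(-11\right)\right)\right) - \frac{1495}{4} = 44 \left(71 - 88\right) - \frac{1495}{4} = 44 \left(-17\right) - \frac{1495}{4} = -748 - \frac{1495}{4} = - \frac{4487}{4}$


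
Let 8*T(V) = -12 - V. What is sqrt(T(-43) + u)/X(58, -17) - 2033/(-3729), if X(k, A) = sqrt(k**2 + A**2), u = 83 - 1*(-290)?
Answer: 2033/3729 + 3*sqrt(2447510)/14612 ≈ 0.86639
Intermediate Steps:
u = 373 (u = 83 + 290 = 373)
T(V) = -3/2 - V/8 (T(V) = (-12 - V)/8 = -3/2 - V/8)
X(k, A) = sqrt(A**2 + k**2)
sqrt(T(-43) + u)/X(58, -17) - 2033/(-3729) = sqrt((-3/2 - 1/8*(-43)) + 373)/(sqrt((-17)**2 + 58**2)) - 2033/(-3729) = sqrt((-3/2 + 43/8) + 373)/(sqrt(289 + 3364)) - 2033*(-1/3729) = sqrt(31/8 + 373)/(sqrt(3653)) + 2033/3729 = sqrt(3015/8)*(sqrt(3653)/3653) + 2033/3729 = (3*sqrt(670)/4)*(sqrt(3653)/3653) + 2033/3729 = 3*sqrt(2447510)/14612 + 2033/3729 = 2033/3729 + 3*sqrt(2447510)/14612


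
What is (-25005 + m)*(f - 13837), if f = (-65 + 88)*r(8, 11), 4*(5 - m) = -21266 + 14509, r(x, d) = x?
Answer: 1273046679/4 ≈ 3.1826e+8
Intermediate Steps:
m = 6777/4 (m = 5 - (-21266 + 14509)/4 = 5 - 1/4*(-6757) = 5 + 6757/4 = 6777/4 ≈ 1694.3)
f = 184 (f = (-65 + 88)*8 = 23*8 = 184)
(-25005 + m)*(f - 13837) = (-25005 + 6777/4)*(184 - 13837) = -93243/4*(-13653) = 1273046679/4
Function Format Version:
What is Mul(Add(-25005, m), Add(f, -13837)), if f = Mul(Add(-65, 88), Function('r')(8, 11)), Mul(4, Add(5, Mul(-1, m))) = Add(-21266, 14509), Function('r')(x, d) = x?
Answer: Rational(1273046679, 4) ≈ 3.1826e+8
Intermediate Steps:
m = Rational(6777, 4) (m = Add(5, Mul(Rational(-1, 4), Add(-21266, 14509))) = Add(5, Mul(Rational(-1, 4), -6757)) = Add(5, Rational(6757, 4)) = Rational(6777, 4) ≈ 1694.3)
f = 184 (f = Mul(Add(-65, 88), 8) = Mul(23, 8) = 184)
Mul(Add(-25005, m), Add(f, -13837)) = Mul(Add(-25005, Rational(6777, 4)), Add(184, -13837)) = Mul(Rational(-93243, 4), -13653) = Rational(1273046679, 4)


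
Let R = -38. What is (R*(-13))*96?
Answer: 47424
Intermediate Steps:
(R*(-13))*96 = -38*(-13)*96 = 494*96 = 47424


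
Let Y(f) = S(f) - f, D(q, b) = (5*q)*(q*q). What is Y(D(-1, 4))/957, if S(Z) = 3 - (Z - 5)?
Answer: 6/319 ≈ 0.018809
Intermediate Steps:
S(Z) = 8 - Z (S(Z) = 3 - (-5 + Z) = 3 + (5 - Z) = 8 - Z)
D(q, b) = 5*q³ (D(q, b) = (5*q)*q² = 5*q³)
Y(f) = 8 - 2*f (Y(f) = (8 - f) - f = 8 - 2*f)
Y(D(-1, 4))/957 = (8 - 10*(-1)³)/957 = (8 - 10*(-1))*(1/957) = (8 - 2*(-5))*(1/957) = (8 + 10)*(1/957) = 18*(1/957) = 6/319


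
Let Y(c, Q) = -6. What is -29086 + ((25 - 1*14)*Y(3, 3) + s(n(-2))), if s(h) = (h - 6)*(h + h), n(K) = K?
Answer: -29120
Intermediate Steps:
s(h) = 2*h*(-6 + h) (s(h) = (-6 + h)*(2*h) = 2*h*(-6 + h))
-29086 + ((25 - 1*14)*Y(3, 3) + s(n(-2))) = -29086 + ((25 - 1*14)*(-6) + 2*(-2)*(-6 - 2)) = -29086 + ((25 - 14)*(-6) + 2*(-2)*(-8)) = -29086 + (11*(-6) + 32) = -29086 + (-66 + 32) = -29086 - 34 = -29120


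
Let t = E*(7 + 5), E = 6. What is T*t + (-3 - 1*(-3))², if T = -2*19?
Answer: -2736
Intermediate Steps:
t = 72 (t = 6*(7 + 5) = 6*12 = 72)
T = -38
T*t + (-3 - 1*(-3))² = -38*72 + (-3 - 1*(-3))² = -2736 + (-3 + 3)² = -2736 + 0² = -2736 + 0 = -2736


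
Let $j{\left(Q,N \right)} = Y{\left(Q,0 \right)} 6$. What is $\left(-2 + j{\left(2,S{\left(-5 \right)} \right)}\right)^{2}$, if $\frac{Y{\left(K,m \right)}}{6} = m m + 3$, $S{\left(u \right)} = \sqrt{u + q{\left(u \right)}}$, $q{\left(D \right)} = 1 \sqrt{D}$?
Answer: $11236$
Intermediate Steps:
$q{\left(D \right)} = \sqrt{D}$
$S{\left(u \right)} = \sqrt{u + \sqrt{u}}$
$Y{\left(K,m \right)} = 18 + 6 m^{2}$ ($Y{\left(K,m \right)} = 6 \left(m m + 3\right) = 6 \left(m^{2} + 3\right) = 6 \left(3 + m^{2}\right) = 18 + 6 m^{2}$)
$j{\left(Q,N \right)} = 108$ ($j{\left(Q,N \right)} = \left(18 + 6 \cdot 0^{2}\right) 6 = \left(18 + 6 \cdot 0\right) 6 = \left(18 + 0\right) 6 = 18 \cdot 6 = 108$)
$\left(-2 + j{\left(2,S{\left(-5 \right)} \right)}\right)^{2} = \left(-2 + 108\right)^{2} = 106^{2} = 11236$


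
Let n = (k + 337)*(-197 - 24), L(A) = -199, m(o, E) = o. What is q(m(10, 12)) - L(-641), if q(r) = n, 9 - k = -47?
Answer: -86654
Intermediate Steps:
k = 56 (k = 9 - 1*(-47) = 9 + 47 = 56)
n = -86853 (n = (56 + 337)*(-197 - 24) = 393*(-221) = -86853)
q(r) = -86853
q(m(10, 12)) - L(-641) = -86853 - 1*(-199) = -86853 + 199 = -86654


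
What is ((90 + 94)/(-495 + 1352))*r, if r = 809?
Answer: 148856/857 ≈ 173.69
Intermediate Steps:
((90 + 94)/(-495 + 1352))*r = ((90 + 94)/(-495 + 1352))*809 = (184/857)*809 = 148856/857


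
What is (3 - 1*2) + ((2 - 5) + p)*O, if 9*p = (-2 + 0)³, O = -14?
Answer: 499/9 ≈ 55.444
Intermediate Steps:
p = -8/9 (p = (-2 + 0)³/9 = (⅑)*(-2)³ = (⅑)*(-8) = -8/9 ≈ -0.88889)
(3 - 1*2) + ((2 - 5) + p)*O = (3 - 1*2) + ((2 - 5) - 8/9)*(-14) = (3 - 2) + (-3 - 8/9)*(-14) = 1 - 35/9*(-14) = 1 + 490/9 = 499/9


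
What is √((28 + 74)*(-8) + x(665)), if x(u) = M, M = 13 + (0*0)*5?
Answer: I*√803 ≈ 28.337*I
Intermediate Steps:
M = 13 (M = 13 + 0*5 = 13 + 0 = 13)
x(u) = 13
√((28 + 74)*(-8) + x(665)) = √((28 + 74)*(-8) + 13) = √(102*(-8) + 13) = √(-816 + 13) = √(-803) = I*√803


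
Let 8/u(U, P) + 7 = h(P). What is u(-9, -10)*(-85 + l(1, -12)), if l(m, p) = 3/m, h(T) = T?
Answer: 656/17 ≈ 38.588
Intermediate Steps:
u(U, P) = 8/(-7 + P)
u(-9, -10)*(-85 + l(1, -12)) = (8/(-7 - 10))*(-85 + 3/1) = (8/(-17))*(-85 + 3*1) = (8*(-1/17))*(-85 + 3) = -8/17*(-82) = 656/17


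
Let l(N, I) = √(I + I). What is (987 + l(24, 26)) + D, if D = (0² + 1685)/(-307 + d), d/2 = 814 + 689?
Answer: 2665598/2699 + 2*√13 ≈ 994.83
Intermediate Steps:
d = 3006 (d = 2*(814 + 689) = 2*1503 = 3006)
l(N, I) = √2*√I (l(N, I) = √(2*I) = √2*√I)
D = 1685/2699 (D = (0² + 1685)/(-307 + 3006) = (0 + 1685)/2699 = 1685*(1/2699) = 1685/2699 ≈ 0.62431)
(987 + l(24, 26)) + D = (987 + √2*√26) + 1685/2699 = (987 + 2*√13) + 1685/2699 = 2665598/2699 + 2*√13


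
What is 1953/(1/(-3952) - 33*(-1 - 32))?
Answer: 7718256/4303727 ≈ 1.7934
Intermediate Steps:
1953/(1/(-3952) - 33*(-1 - 32)) = 1953/(-1/3952 - 33*(-33)) = 1953/(-1/3952 + 1089) = 1953/(4303727/3952) = 1953*(3952/4303727) = 7718256/4303727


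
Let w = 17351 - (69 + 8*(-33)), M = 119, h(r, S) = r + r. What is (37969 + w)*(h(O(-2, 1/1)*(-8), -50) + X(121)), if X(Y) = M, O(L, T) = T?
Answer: 5718045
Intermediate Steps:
h(r, S) = 2*r
X(Y) = 119
w = 17546 (w = 17351 - (69 - 264) = 17351 - 1*(-195) = 17351 + 195 = 17546)
(37969 + w)*(h(O(-2, 1/1)*(-8), -50) + X(121)) = (37969 + 17546)*(2*(-8/1) + 119) = 55515*(2*(1*(-8)) + 119) = 55515*(2*(-8) + 119) = 55515*(-16 + 119) = 55515*103 = 5718045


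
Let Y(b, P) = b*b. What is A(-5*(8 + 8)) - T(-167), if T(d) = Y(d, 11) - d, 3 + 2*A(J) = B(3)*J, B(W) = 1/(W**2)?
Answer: -505115/18 ≈ -28062.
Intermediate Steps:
B(W) = W**(-2)
Y(b, P) = b**2
A(J) = -3/2 + J/18 (A(J) = -3/2 + (J/3**2)/2 = -3/2 + (J/9)/2 = -3/2 + J/18)
T(d) = d**2 - d
A(-5*(8 + 8)) - T(-167) = (-3/2 + (-5*(8 + 8))/18) - (-167)*(-1 - 167) = (-3/2 + (-5*16)/18) - (-167)*(-168) = (-3/2 + (1/18)*(-80)) - 1*28056 = (-3/2 - 40/9) - 28056 = -107/18 - 28056 = -505115/18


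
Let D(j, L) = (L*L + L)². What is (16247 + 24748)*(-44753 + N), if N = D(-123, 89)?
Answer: 2628408650265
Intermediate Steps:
D(j, L) = (L + L²)² (D(j, L) = (L² + L)² = (L + L²)²)
N = 64160100 (N = 89²*(1 + 89)² = 7921*90² = 7921*8100 = 64160100)
(16247 + 24748)*(-44753 + N) = (16247 + 24748)*(-44753 + 64160100) = 40995*64115347 = 2628408650265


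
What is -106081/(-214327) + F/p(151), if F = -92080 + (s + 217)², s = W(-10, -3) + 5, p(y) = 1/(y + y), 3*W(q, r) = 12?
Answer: -2654055714935/214327 ≈ -1.2383e+7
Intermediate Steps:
W(q, r) = 4 (W(q, r) = (⅓)*12 = 4)
p(y) = 1/(2*y)
s = 9 (s = 4 + 5 = 9)
F = -41004 (F = -92080 + (9 + 217)² = -92080 + 226² = -92080 + 51076 = -41004)
-106081/(-214327) + F/p(151) = -106081/(-214327) - 41004/((½)/151) = -106081*(-1/214327) - 41004/((½)*(1/151)) = 106081/214327 - 41004/1/302 = 106081/214327 - 41004*302 = 106081/214327 - 12383208 = -2654055714935/214327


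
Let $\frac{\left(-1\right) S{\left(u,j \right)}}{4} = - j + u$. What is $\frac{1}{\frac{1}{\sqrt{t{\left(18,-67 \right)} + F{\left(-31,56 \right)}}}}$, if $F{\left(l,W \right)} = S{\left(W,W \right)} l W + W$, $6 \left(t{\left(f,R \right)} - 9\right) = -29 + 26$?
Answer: $\frac{\sqrt{258}}{2} \approx 8.0312$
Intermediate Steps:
$t{\left(f,R \right)} = \frac{17}{2}$ ($t{\left(f,R \right)} = 9 + \frac{-29 + 26}{6} = 9 + \frac{1}{6} \left(-3\right) = 9 - \frac{1}{2} = \frac{17}{2}$)
$S{\left(u,j \right)} = - 4 u + 4 j$ ($S{\left(u,j \right)} = - 4 \left(- j + u\right) = - 4 \left(u - j\right) = - 4 u + 4 j$)
$F{\left(l,W \right)} = W$ ($F{\left(l,W \right)} = \left(- 4 W + 4 W\right) l W + W = 0 l W + W = 0 W + W = 0 + W = W$)
$\frac{1}{\frac{1}{\sqrt{t{\left(18,-67 \right)} + F{\left(-31,56 \right)}}}} = \frac{1}{\frac{1}{\sqrt{\frac{17}{2} + 56}}} = \frac{1}{\frac{1}{\sqrt{\frac{129}{2}}}} = \frac{1}{\frac{1}{\frac{1}{2} \sqrt{258}}} = \frac{1}{\frac{1}{129} \sqrt{258}} = \frac{\sqrt{258}}{2}$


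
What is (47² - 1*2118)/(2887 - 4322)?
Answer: -13/205 ≈ -0.063415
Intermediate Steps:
(47² - 1*2118)/(2887 - 4322) = (2209 - 2118)/(-1435) = 91*(-1/1435) = -13/205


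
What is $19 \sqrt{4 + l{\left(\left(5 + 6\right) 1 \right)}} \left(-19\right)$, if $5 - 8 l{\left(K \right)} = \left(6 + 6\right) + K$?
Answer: $- \frac{361 \sqrt{7}}{2} \approx -477.56$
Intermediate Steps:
$l{\left(K \right)} = - \frac{7}{8} - \frac{K}{8}$ ($l{\left(K \right)} = \frac{5}{8} - \frac{\left(6 + 6\right) + K}{8} = \frac{5}{8} - \frac{12 + K}{8} = \frac{5}{8} - \left(\frac{3}{2} + \frac{K}{8}\right) = - \frac{7}{8} - \frac{K}{8}$)
$19 \sqrt{4 + l{\left(\left(5 + 6\right) 1 \right)}} \left(-19\right) = 19 \sqrt{4 - \left(\frac{7}{8} + \frac{\left(5 + 6\right) 1}{8}\right)} \left(-19\right) = 19 \sqrt{4 - \left(\frac{7}{8} + \frac{11 \cdot 1}{8}\right)} \left(-19\right) = 19 \sqrt{4 - \frac{9}{4}} \left(-19\right) = 19 \sqrt{\frac{7}{4}} \left(-19\right) = 19 \frac{\sqrt{7}}{2} \left(-19\right) = \frac{19 \sqrt{7}}{2} \left(-19\right) = - \frac{361 \sqrt{7}}{2}$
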